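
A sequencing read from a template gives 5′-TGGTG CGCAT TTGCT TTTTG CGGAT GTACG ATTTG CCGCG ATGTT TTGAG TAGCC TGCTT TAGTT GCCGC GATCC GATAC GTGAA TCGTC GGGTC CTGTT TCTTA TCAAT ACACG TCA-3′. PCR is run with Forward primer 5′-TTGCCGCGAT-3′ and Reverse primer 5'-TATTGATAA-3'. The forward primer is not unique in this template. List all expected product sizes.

79 bp, 48 bp

The forward primer TTGCCGCGAT matches the top strand at positions 33–42, 64–73.
The reverse primer's reverse complement is TTATCAATA, matching at positions 103–111.
Each forward site pairs with the reverse site to give a product ending at position 111: sizes 79, 48 bp.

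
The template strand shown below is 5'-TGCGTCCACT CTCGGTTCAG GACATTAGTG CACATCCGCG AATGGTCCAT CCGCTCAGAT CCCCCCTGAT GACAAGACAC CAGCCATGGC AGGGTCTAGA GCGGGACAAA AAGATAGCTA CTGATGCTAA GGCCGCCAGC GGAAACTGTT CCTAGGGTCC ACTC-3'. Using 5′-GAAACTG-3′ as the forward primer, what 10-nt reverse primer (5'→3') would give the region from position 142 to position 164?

The product's 3' end on the top strand is position 164.
The reverse primer anneals to the top strand over positions 155–164, i.e. to GGGTCCACTC.
Its sequence written 5'→3' is the reverse complement: GAGTGGACCC.

5'-GAGTGGACCC-3'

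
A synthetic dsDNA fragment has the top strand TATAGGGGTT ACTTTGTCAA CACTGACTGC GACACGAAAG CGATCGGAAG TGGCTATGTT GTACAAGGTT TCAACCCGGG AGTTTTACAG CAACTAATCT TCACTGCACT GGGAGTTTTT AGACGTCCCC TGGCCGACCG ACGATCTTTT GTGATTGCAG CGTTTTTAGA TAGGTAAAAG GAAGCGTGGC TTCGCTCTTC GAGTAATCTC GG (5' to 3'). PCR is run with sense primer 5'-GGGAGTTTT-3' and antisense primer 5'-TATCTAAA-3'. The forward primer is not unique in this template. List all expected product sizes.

The forward primer GGGAGTTTT matches the top strand at positions 78–86, 111–119.
The reverse primer's reverse complement is TTTAGATA, matching at positions 165–172.
Each forward site pairs with the reverse site to give a product ending at position 172: sizes 95, 62 bp.

95 bp, 62 bp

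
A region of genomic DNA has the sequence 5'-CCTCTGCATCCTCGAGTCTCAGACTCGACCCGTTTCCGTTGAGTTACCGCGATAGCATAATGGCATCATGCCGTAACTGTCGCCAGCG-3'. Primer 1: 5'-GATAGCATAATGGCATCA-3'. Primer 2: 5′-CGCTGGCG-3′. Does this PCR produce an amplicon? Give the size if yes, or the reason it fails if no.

Yes — a 38 bp product.

Primer 1 (GATAGCATAATGGCATCA) matches the top strand at positions 51–68; it acts as a forward primer.
Primer 2's reverse complement is CGCCAGCG, matching the top strand at positions 81–88; it acts as a reverse primer.
The 3' ends face each other across positions 51–88, giving a 38 bp product.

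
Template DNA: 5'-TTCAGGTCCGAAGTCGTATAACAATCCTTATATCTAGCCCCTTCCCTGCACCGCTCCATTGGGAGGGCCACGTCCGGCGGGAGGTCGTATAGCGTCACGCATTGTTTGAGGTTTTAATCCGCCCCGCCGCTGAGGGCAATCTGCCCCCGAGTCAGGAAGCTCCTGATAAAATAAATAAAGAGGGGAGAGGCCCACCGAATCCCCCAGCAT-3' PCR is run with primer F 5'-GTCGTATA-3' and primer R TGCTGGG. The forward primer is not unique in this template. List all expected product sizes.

The forward primer GTCGTATA matches the top strand at positions 13–20, 84–91.
The reverse primer's reverse complement is CCCAGCA, matching at positions 203–209.
Each forward site pairs with the reverse site to give a product ending at position 209: sizes 197, 126 bp.

197 bp, 126 bp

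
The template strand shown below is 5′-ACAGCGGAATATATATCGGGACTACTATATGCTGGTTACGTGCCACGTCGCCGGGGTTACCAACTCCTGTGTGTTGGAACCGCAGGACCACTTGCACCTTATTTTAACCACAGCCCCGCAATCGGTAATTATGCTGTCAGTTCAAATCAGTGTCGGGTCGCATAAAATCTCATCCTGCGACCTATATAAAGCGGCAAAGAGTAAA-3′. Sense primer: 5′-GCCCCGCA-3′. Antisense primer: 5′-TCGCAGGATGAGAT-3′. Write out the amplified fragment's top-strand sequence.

5'-GCCCCGCAATCGGTAATTATGCTGTCAGTTCAAATCAGTGTCGGGTCGCATAAAATCTCATCCTGCGA-3'

The forward primer matches the template at positions 113–120.
Reverse complement of the reverse primer: ATCTCATCCTGCGA. This occurs on the top strand at positions 167–180.
The product is the template from position 113 through 180 (68 bp).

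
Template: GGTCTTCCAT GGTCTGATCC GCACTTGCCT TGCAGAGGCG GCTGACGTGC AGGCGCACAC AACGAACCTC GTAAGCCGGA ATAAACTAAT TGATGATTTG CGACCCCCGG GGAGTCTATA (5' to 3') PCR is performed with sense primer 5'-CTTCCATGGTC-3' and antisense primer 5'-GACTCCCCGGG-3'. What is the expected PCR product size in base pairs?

113 bp

Forward primer CTTCCATGGTC is found on the top strand at positions 4–14.
Taking the reverse complement of GACTCCCCGGG gives CCCGGGGAGTC, found at positions 106–116 on the template; the primer anneals here to the top strand with its 3' end pointing upstream.
Product length = (reverse-primer end) − (forward-primer start) + 1 = 116 − 4 + 1 = 113 bp.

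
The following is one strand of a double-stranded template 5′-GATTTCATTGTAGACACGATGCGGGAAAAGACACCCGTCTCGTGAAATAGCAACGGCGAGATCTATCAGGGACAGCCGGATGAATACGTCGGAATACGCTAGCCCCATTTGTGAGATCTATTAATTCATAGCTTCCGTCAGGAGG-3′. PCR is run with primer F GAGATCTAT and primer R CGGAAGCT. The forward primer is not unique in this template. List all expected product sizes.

80 bp, 25 bp

The forward primer GAGATCTAT matches the top strand at positions 58–66, 113–121.
The reverse primer's reverse complement is AGCTTCCG, matching at positions 130–137.
Each forward site pairs with the reverse site to give a product ending at position 137: sizes 80, 25 bp.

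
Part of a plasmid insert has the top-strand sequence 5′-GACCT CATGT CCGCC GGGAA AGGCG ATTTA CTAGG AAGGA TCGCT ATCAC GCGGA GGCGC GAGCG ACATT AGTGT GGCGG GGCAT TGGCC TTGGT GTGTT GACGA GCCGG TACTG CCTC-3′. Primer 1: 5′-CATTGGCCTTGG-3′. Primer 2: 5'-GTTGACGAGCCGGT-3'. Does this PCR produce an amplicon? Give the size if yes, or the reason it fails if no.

No product — both primers anneal to the same strand and extend in the same direction.

Primer 1 (CATTGGCCTTGG) matches the top strand at positions 83–94 (3' end points downstream).
Primer 2 (GTTGACGAGCCGGT) also matches the top strand directly, at positions 98–111 — its reverse complement ACCGGCTCGTCAAC is not present.
Both primers anneal to the bottom strand with 3' ends pointing the same way, so neither can prime synthesis back toward the other.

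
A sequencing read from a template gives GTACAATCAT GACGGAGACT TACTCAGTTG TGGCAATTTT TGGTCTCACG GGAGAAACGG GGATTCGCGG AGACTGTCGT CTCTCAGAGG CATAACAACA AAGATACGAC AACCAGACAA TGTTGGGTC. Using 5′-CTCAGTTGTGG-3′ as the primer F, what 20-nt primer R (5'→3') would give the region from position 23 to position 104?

5'-TCTTTGTTGTTATGCCTCTG-3'

The product's 3' end on the top strand is position 104.
The reverse primer anneals to the top strand over positions 85–104, i.e. to CAGAGGCATAACAACAAAGA.
Its sequence written 5'→3' is the reverse complement: TCTTTGTTGTTATGCCTCTG.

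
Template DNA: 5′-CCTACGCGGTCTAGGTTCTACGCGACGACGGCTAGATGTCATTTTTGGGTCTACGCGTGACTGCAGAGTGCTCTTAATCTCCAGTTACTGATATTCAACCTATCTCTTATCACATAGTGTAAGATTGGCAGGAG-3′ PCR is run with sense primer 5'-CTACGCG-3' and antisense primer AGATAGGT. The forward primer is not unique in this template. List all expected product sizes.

The forward primer CTACGCG matches the top strand at positions 2–8, 18–24, 51–57.
The reverse primer's reverse complement is ACCTATCT, matching at positions 98–105.
Each forward site pairs with the reverse site to give a product ending at position 105: sizes 104, 88, 55 bp.

104 bp, 88 bp, 55 bp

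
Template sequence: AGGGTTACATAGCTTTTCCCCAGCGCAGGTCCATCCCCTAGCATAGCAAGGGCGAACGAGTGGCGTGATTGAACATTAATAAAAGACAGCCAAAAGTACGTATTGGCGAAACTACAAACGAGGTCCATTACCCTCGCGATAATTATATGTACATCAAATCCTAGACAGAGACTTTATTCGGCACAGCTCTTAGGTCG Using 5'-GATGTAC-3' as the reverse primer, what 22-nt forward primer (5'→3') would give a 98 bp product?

The reverse primer's reverse complement GTACATC matches the template at positions 149–155, so the product ends at position 155.
A 98 bp product then starts at position 155 − 98 + 1 = 58.
The forward primer is identical to the top strand there: GAGTGGCGTGATTGAACATTAA.

5'-GAGTGGCGTGATTGAACATTAA-3'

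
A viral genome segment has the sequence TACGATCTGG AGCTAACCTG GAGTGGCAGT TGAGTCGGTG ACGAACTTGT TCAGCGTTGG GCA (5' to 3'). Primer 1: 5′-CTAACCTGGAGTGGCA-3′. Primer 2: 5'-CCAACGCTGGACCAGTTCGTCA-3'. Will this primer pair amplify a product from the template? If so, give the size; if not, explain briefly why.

No product — primer 2 has no binding site in the template.

Primer 2 (CCAACGCTGGACCAGTTCGTCA) does not match the top strand, and its reverse complement TGACGAACTGGTCCAGCGTTGG does not match either.
With no annealing site for primer 2, no amplification occurs.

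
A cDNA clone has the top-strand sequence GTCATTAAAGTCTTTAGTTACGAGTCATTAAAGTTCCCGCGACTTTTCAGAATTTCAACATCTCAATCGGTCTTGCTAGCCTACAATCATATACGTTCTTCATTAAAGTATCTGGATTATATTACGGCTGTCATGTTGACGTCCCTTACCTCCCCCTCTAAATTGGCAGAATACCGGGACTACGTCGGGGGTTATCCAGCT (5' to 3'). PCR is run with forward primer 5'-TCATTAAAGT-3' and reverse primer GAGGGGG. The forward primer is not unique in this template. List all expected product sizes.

157 bp, 134 bp, 59 bp

The forward primer TCATTAAAGT matches the top strand at positions 2–11, 25–34, 100–109.
The reverse primer's reverse complement is CCCCCTC, matching at positions 152–158.
Each forward site pairs with the reverse site to give a product ending at position 158: sizes 157, 134, 59 bp.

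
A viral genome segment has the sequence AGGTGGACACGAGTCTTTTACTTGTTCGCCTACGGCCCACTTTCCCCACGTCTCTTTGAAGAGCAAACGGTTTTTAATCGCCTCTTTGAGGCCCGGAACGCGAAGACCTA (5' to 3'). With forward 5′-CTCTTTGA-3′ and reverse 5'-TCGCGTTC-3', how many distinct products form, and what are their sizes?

Two products: 52 bp, 22 bp

The forward primer CTCTTTGA matches the top strand at positions 52–59, 82–89.
The reverse primer's reverse complement is GAACGCGA, matching at positions 96–103.
Each forward site pairs with the reverse site to give a product ending at position 103: sizes 52, 22 bp.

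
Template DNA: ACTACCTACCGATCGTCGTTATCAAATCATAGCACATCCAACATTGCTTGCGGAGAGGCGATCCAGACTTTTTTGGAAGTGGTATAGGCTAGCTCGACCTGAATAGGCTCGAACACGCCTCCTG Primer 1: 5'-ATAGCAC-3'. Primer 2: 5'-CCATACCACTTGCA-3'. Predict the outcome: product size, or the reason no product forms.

Primer 2 (CCATACCACTTGCA) does not match the top strand, and its reverse complement TGCAAGTGGTATGG does not match either.
With no annealing site for primer 2, no amplification occurs.

No product — primer 2 has no binding site in the template.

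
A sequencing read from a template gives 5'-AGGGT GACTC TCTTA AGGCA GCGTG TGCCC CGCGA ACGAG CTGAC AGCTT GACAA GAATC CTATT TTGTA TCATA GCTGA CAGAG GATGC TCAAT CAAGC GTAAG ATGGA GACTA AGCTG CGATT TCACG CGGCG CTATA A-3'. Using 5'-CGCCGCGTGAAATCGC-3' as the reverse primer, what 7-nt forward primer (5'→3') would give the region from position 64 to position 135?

The reverse primer's reverse complement GCGATTTCACGCGGCG matches the template at positions 120–135; the product starts at position 64.
The forward primer is identical to the top strand over positions 64–70: TTTTGTA.

5'-TTTTGTA-3'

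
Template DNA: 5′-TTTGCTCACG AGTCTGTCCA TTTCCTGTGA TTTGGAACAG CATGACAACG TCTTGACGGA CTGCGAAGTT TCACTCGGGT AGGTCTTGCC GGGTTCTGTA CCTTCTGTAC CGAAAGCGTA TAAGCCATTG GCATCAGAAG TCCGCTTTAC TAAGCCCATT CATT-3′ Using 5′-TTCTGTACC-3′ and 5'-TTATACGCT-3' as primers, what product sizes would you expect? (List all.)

The forward primer TTCTGTACC matches the top strand at positions 94–102, 103–111.
The reverse primer's reverse complement is AGCGTATAA, matching at positions 115–123.
Each forward site pairs with the reverse site to give a product ending at position 123: sizes 30, 21 bp.

30 bp, 21 bp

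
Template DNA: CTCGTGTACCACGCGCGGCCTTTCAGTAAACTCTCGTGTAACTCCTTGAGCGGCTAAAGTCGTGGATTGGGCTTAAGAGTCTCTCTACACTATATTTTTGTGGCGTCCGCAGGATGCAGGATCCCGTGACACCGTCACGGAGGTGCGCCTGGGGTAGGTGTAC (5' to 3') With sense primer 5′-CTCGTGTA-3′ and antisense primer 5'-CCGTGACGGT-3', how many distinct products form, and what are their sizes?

Two products: 140 bp, 108 bp

The forward primer CTCGTGTA matches the top strand at positions 1–8, 33–40.
The reverse primer's reverse complement is ACCGTCACGG, matching at positions 131–140.
Each forward site pairs with the reverse site to give a product ending at position 140: sizes 140, 108 bp.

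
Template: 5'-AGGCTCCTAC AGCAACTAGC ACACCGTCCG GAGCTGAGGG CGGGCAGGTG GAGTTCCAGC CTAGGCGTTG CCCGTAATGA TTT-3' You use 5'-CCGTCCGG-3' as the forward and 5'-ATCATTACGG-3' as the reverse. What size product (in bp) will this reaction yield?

Scanning the template, CCGTCCGG occurs at positions 24–31; this primer anneals to the bottom strand there with its 3' end pointing downstream.
Taking the reverse complement of ATCATTACGG gives CCGTAATGAT, found at positions 72–81 on the template; the primer anneals here to the top strand with its 3' end pointing upstream.
Amplicon spans positions 24–81: 58 bp.

58 bp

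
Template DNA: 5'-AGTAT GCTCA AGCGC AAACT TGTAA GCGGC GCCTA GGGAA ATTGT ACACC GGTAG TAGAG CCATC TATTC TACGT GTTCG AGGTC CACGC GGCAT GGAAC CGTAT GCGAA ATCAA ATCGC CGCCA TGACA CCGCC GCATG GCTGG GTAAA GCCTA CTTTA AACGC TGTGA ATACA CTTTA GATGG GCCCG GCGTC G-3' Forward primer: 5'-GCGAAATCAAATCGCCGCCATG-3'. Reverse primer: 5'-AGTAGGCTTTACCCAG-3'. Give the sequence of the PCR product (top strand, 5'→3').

5'-GCGAAATCAAATCGCCGCCATGACACCGCCGCATGGCTGGGTAAAGCCTACT-3'

Forward primer GCGAAATCAAATCGCCGCCATG is found on the top strand at positions 106–127.
Taking the reverse complement of AGTAGGCTTTACCCAG gives CTGGGTAAAGCCTACT, found at positions 142–157 on the template; the primer anneals here to the top strand with its 3' end pointing upstream.
The product is the template from position 106 through 157 (52 bp).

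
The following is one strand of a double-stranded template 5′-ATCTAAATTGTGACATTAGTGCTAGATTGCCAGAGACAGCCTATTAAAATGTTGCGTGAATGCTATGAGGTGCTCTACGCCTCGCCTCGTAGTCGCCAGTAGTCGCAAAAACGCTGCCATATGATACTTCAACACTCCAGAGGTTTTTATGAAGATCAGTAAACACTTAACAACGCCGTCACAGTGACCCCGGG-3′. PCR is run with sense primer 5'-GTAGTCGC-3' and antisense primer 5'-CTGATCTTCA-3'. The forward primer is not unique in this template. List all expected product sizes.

The forward primer GTAGTCGC matches the top strand at positions 89–96, 99–106.
The reverse primer's reverse complement is TGAAGATCAG, matching at positions 150–159.
Each forward site pairs with the reverse site to give a product ending at position 159: sizes 71, 61 bp.

71 bp, 61 bp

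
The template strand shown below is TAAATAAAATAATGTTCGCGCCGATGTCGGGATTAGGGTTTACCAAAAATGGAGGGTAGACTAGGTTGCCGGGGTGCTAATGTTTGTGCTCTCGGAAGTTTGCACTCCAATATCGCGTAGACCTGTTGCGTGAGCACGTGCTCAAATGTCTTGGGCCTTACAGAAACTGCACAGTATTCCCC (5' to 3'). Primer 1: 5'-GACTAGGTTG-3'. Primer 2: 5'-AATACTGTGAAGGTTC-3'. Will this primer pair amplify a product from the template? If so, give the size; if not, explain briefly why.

No product — primer 2 has no binding site in the template.

Primer 2 (AATACTGTGAAGGTTC) does not match the top strand, and its reverse complement GAACCTTCACAGTATT does not match either.
With no annealing site for primer 2, no amplification occurs.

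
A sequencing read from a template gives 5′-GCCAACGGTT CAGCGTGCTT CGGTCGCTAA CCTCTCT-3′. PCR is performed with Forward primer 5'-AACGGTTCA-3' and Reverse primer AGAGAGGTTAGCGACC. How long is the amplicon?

34 bp

Scanning the template, AACGGTTCA occurs at positions 4–12; this primer anneals to the bottom strand there with its 3' end pointing downstream.
The reverse primer's reverse complement is GGTCGCTAACCTCTCT, which matches the template at positions 22–37.
The product runs from position 4 to position 37, so its length is 37 − 4 + 1 = 34 bp.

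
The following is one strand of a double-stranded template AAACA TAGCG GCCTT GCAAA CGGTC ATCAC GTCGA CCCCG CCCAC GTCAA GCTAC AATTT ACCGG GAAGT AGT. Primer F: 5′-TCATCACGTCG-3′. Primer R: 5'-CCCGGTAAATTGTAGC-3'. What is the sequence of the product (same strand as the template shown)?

Scanning the template, TCATCACGTCG occurs at positions 24–34; this primer anneals to the bottom strand there with its 3' end pointing downstream.
Taking the reverse complement of CCCGGTAAATTGTAGC gives GCTACAATTTACCGGG, found at positions 51–66 on the template; the primer anneals here to the top strand with its 3' end pointing upstream.
The product is the template from position 24 through 66 (43 bp).

5'-TCATCACGTCGACCCCGCCCACGTCAAGCTACAATTTACCGGG-3'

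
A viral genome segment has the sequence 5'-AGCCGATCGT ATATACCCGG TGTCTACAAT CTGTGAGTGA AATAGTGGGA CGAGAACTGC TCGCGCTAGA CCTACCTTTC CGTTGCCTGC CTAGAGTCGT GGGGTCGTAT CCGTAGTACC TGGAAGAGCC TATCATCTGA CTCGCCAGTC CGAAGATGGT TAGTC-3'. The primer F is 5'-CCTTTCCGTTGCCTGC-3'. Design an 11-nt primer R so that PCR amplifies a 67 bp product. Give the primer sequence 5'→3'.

The forward primer binds at positions 75–90, so a 67 bp product ends at position 75 + 67 − 1 = 141.
The reverse primer anneals to the top strand over positions 131–141, i.e. to TATCATCTGAC.
Its sequence written 5'→3' is the reverse complement: GTCAGATGATA.

5'-GTCAGATGATA-3'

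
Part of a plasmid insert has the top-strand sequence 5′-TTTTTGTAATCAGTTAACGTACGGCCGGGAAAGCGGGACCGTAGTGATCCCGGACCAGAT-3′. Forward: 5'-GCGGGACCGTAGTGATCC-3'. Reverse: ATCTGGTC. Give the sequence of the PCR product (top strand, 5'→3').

5'-GCGGGACCGTAGTGATCCCGGACCAGAT-3'

Forward primer GCGGGACCGTAGTGATCC is found on the top strand at positions 33–50.
The reverse primer's reverse complement is GACCAGAT, which matches the template at positions 53–60.
The product is the template from position 33 through 60 (28 bp).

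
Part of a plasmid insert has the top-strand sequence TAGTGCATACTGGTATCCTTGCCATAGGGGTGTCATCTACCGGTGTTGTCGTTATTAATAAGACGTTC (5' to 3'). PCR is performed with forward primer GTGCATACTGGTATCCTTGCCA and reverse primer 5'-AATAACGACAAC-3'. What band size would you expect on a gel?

54 bp

The forward primer matches the template at positions 3–24.
The reverse primer's reverse complement is GTTGTCGTTATT, which matches the template at positions 45–56.
The product runs from position 3 to position 56, so its length is 56 − 3 + 1 = 54 bp.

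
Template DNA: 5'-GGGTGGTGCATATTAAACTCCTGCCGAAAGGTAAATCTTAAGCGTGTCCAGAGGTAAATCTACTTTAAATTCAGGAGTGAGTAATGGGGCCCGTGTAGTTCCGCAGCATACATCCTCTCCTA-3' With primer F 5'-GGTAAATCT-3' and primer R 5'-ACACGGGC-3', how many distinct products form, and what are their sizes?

Two products: 67 bp, 44 bp

The forward primer GGTAAATCT matches the top strand at positions 30–38, 53–61.
The reverse primer's reverse complement is GCCCGTGT, matching at positions 89–96.
Each forward site pairs with the reverse site to give a product ending at position 96: sizes 67, 44 bp.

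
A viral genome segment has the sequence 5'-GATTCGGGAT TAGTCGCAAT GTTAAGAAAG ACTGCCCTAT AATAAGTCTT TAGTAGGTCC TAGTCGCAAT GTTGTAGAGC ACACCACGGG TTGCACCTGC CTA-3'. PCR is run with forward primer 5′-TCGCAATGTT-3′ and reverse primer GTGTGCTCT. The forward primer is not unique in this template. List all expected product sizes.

The forward primer TCGCAATGTT matches the top strand at positions 14–23, 64–73.
The reverse primer's reverse complement is AGAGCACAC, matching at positions 76–84.
Each forward site pairs with the reverse site to give a product ending at position 84: sizes 71, 21 bp.

71 bp, 21 bp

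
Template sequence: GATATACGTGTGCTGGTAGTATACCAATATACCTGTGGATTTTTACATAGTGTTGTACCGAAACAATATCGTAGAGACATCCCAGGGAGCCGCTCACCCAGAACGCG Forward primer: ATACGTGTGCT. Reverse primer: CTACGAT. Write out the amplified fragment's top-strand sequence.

5'-ATACGTGTGCTGGTAGTATACCAATATACCTGTGGATTTTTACATAGTGTTGTACCGAAACAATATCGTAG-3'

The forward primer matches the template at positions 4–14.
Reverse complement of the reverse primer: ATCGTAG. This occurs on the top strand at positions 68–74.
The product is the template from position 4 through 74 (71 bp).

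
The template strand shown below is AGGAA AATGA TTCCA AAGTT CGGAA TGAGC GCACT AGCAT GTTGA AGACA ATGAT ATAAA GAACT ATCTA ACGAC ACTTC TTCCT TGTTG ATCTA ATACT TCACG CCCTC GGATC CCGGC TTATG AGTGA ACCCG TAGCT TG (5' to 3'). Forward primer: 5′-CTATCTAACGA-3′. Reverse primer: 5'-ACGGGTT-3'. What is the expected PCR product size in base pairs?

Scanning the template, CTATCTAACGA occurs at positions 64–74; this primer anneals to the bottom strand there with its 3' end pointing downstream.
Reverse complement of the reverse primer: AACCCGT. This occurs on the top strand at positions 130–136.
The product runs from position 64 to position 136, so its length is 136 − 64 + 1 = 73 bp.

73 bp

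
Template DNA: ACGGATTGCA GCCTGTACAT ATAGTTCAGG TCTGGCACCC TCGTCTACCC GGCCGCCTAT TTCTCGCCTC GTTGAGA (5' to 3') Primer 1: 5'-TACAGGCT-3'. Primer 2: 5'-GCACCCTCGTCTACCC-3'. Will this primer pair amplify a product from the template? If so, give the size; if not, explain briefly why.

Primer 1 (TACAGGCT) has reverse complement AGCCTGTA, which matches the top strand at positions 10–17; primer 1 anneals to the top strand there with its 3' end pointing upstream toward position 10.
Primer 2 (GCACCCTCGTCTACCC) matches the top strand directly at positions 35–50; it anneals to the bottom strand with its 3' end pointing downstream toward position 50.
The 3' ends diverge (primer 1 extends toward position 1, primer 2 toward position 77), so the primers never converge on a shared product.

No product — the primers' 3' ends point away from each other.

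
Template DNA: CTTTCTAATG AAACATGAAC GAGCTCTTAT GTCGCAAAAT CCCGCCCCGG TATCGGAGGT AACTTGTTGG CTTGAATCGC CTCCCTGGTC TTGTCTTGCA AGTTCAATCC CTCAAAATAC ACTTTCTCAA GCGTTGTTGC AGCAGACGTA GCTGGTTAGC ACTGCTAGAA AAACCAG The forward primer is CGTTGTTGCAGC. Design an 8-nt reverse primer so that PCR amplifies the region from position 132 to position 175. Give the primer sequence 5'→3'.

5'-GGTTTTTC-3'

The product's 3' end on the top strand is position 175.
The reverse primer anneals to the top strand over positions 168–175, i.e. to GAAAAACC.
Its sequence written 5'→3' is the reverse complement: GGTTTTTC.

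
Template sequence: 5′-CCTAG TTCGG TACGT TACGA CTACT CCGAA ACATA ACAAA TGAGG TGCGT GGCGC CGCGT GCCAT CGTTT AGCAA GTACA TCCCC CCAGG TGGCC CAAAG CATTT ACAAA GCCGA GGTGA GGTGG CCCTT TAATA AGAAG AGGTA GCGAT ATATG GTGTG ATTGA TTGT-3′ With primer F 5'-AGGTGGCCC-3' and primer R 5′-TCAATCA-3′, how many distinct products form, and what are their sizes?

The forward primer AGGTGGCCC matches the top strand at positions 88–96, 120–128.
The reverse primer's reverse complement is TGATTGA, matching at positions 159–165.
Each forward site pairs with the reverse site to give a product ending at position 165: sizes 78, 46 bp.

Two products: 78 bp, 46 bp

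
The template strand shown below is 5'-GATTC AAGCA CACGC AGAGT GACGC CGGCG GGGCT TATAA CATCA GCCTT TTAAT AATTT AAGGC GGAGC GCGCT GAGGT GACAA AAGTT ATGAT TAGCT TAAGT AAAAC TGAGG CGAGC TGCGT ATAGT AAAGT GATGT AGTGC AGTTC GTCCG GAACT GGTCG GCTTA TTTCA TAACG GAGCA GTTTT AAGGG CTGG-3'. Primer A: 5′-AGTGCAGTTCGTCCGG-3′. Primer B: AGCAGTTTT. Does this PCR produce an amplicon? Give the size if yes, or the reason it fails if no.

No product — both primers anneal to the same strand and extend in the same direction.

Primer A (AGTGCAGTTCGTCCGG) matches the top strand at positions 141–156 (3' end points downstream).
Primer B (AGCAGTTTT) also matches the top strand directly, at positions 182–190 — its reverse complement AAAACTGCT is not present.
Both primers anneal to the bottom strand with 3' ends pointing the same way, so neither can prime synthesis back toward the other.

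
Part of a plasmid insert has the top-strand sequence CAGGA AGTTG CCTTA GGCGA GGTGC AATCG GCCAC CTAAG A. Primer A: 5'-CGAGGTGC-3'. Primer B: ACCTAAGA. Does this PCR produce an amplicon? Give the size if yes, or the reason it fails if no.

No product — both primers anneal to the same strand and extend in the same direction.

Primer A (CGAGGTGC) matches the top strand at positions 18–25 (3' end points downstream).
Primer B (ACCTAAGA) also matches the top strand directly, at positions 34–41 — its reverse complement TCTTAGGT is not present.
Both primers anneal to the bottom strand with 3' ends pointing the same way, so neither can prime synthesis back toward the other.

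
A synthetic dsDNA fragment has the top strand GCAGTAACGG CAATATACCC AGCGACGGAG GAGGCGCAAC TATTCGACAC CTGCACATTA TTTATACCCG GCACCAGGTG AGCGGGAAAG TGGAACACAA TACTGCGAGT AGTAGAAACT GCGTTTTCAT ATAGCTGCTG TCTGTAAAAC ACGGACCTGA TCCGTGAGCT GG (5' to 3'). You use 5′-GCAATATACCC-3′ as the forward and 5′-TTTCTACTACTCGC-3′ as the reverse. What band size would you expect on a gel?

The forward primer matches the template at positions 10–20.
Reverse complement of the reverse primer: GCGAGTAGTAGAAA. This occurs on the top strand at positions 105–118.
Product length = (reverse-primer end) − (forward-primer start) + 1 = 118 − 10 + 1 = 109 bp.

109 bp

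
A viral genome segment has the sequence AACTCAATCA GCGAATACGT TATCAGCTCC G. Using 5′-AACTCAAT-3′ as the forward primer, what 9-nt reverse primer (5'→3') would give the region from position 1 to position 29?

5'-GAGCTGATA-3'

The product's 3' end on the top strand is position 29.
The reverse primer anneals to the top strand over positions 21–29, i.e. to TATCAGCTC.
Its sequence written 5'→3' is the reverse complement: GAGCTGATA.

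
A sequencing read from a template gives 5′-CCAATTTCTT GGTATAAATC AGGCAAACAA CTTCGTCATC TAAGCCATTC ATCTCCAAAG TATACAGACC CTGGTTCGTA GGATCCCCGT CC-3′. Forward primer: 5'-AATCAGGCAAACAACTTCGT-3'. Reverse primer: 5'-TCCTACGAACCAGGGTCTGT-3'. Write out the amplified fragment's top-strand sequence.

Forward primer AATCAGGCAAACAACTTCGT is found on the top strand at positions 17–36.
Taking the reverse complement of TCCTACGAACCAGGGTCTGT gives ACAGACCCTGGTTCGTAGGA, found at positions 64–83 on the template; the primer anneals here to the top strand with its 3' end pointing upstream.
The product is the template from position 17 through 83 (67 bp).

5'-AATCAGGCAAACAACTTCGTCATCTAAGCCATTCATCTCCAAAGTATACAGACCCTGGTTCGTAGGA-3'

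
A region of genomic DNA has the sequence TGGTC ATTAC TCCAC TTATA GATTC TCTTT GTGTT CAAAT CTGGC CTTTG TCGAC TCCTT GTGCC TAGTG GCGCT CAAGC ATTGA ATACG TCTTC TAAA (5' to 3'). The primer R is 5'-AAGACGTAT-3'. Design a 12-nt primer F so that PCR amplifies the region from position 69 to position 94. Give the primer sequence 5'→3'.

5'-TGGCGCTCAAGC-3'

The reverse primer's reverse complement ATACGTCTT matches the template at positions 86–94; the product starts at position 69.
The forward primer is identical to the top strand over positions 69–80: TGGCGCTCAAGC.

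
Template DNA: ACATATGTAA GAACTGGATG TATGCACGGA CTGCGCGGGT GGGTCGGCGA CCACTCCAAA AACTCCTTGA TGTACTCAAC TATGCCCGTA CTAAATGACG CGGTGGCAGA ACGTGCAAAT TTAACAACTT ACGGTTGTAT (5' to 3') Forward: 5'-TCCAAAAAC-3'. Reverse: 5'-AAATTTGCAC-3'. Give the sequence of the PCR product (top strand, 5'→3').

The forward primer matches the template at positions 55–63.
The reverse primer's reverse complement is GTGCAAATTT, which matches the template at positions 113–122.
The product is the template from position 55 through 122 (68 bp).

5'-TCCAAAAACTCCTTGATGTACTCAACTATGCCCGTACTAAATGACGCGGTGGCAGAACGTGCAAATTT-3'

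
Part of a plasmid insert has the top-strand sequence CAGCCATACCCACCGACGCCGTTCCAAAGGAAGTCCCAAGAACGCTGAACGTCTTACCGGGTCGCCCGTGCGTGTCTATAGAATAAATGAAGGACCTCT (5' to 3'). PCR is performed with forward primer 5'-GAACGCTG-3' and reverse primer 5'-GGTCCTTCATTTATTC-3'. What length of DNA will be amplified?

Scanning the template, GAACGCTG occurs at positions 40–47; this primer anneals to the bottom strand there with its 3' end pointing downstream.
The reverse primer's reverse complement is GAATAAATGAAGGACC, which matches the template at positions 81–96.
Amplicon spans positions 40–96: 57 bp.

57 bp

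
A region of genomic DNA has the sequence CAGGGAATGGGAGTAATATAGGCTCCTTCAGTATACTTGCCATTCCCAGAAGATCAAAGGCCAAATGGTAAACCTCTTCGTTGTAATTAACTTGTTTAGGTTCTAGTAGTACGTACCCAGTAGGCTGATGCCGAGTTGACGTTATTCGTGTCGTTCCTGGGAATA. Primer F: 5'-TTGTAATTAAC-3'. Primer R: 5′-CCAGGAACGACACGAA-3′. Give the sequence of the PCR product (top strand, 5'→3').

5'-TTGTAATTAACTTGTTTAGGTTCTAGTAGTACGTACCCAGTAGGCTGATGCCGAGTTGACGTTATTCGTGTCGTTCCTGG-3'

Forward primer TTGTAATTAAC is found on the top strand at positions 81–91.
The reverse primer's reverse complement is TTCGTGTCGTTCCTGG, which matches the template at positions 145–160.
The product is the template from position 81 through 160 (80 bp).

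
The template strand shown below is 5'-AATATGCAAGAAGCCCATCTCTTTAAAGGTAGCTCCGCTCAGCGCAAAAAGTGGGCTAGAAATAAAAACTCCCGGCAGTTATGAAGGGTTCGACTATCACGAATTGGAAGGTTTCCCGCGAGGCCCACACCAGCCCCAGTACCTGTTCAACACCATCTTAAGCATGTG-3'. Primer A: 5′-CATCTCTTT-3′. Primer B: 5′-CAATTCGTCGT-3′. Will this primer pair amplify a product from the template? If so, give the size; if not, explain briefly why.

No product — primer B has no binding site in the template.

Primer B (CAATTCGTCGT) does not match the top strand, and its reverse complement ACGACGAATTG does not match either.
With no annealing site for primer B, no amplification occurs.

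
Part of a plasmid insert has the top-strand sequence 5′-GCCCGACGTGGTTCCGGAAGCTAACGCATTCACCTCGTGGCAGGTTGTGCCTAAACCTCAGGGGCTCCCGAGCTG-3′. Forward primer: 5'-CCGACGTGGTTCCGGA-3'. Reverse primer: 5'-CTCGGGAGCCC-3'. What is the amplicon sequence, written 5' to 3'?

Forward primer CCGACGTGGTTCCGGA is found on the top strand at positions 3–18.
Taking the reverse complement of CTCGGGAGCCC gives GGGCTCCCGAG, found at positions 62–72 on the template; the primer anneals here to the top strand with its 3' end pointing upstream.
The product is the template from position 3 through 72 (70 bp).

5'-CCGACGTGGTTCCGGAAGCTAACGCATTCACCTCGTGGCAGGTTGTGCCTAAACCTCAGGGGCTCCCGAG-3'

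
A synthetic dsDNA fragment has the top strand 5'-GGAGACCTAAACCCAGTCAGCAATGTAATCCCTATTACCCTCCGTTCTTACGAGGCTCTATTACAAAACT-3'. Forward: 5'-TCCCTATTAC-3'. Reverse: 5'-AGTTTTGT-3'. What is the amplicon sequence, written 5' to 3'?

Forward primer TCCCTATTAC is found on the top strand at positions 29–38.
Reverse complement of the reverse primer: ACAAAACT. This occurs on the top strand at positions 63–70.
The product is the template from position 29 through 70 (42 bp).

5'-TCCCTATTACCCTCCGTTCTTACGAGGCTCTATTACAAAACT-3'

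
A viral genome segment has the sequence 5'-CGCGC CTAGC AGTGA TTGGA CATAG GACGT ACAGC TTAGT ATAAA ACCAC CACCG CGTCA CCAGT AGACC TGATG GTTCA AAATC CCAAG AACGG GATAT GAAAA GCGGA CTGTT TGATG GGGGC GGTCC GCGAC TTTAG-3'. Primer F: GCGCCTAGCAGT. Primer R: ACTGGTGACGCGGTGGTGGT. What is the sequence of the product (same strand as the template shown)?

The forward primer matches the template at positions 2–13.
Reverse complement of the reverse primer: ACCACCACCGCGTCACCAGT. This occurs on the top strand at positions 46–65.
The product is the template from position 2 through 65 (64 bp).

5'-GCGCCTAGCAGTGATTGGACATAGGACGTACAGCTTAGTATAAAACCACCACCGCGTCACCAGT-3'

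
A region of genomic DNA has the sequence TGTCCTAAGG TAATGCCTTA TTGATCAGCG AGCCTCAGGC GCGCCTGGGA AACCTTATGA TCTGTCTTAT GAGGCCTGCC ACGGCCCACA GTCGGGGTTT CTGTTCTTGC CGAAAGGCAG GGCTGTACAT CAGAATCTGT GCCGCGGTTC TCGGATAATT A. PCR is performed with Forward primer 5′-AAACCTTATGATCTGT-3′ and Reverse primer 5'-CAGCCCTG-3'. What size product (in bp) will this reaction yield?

76 bp

Forward primer AAACCTTATGATCTGT is found on the top strand at positions 50–65.
Taking the reverse complement of CAGCCCTG gives CAGGGCTG, found at positions 118–125 on the template; the primer anneals here to the top strand with its 3' end pointing upstream.
Amplicon spans positions 50–125: 76 bp.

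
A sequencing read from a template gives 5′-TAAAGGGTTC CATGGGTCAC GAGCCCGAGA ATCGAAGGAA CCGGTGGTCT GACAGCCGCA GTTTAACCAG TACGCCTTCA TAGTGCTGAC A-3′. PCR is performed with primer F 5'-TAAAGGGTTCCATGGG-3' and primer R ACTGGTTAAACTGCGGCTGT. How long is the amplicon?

The forward primer matches the template at positions 1–16.
Reverse complement of the reverse primer: ACAGCCGCAGTTTAACCAGT. This occurs on the top strand at positions 52–71.
Amplicon spans positions 1–71: 71 bp.

71 bp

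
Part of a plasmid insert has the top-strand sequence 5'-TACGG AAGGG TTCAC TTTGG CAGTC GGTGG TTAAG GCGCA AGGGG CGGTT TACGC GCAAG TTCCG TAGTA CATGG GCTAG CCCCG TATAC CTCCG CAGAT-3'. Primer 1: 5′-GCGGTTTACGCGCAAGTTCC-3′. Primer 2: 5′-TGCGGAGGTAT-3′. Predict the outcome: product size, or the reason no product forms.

Primer 1 (GCGGTTTACGCGCAAGTTCC) matches the top strand at positions 45–64; it acts as a forward primer.
Primer 2's reverse complement is ATACCTCCGCA, matching the top strand at positions 87–97; it acts as a reverse primer.
The 3' ends face each other across positions 45–97, giving a 53 bp product.

Yes — a 53 bp product.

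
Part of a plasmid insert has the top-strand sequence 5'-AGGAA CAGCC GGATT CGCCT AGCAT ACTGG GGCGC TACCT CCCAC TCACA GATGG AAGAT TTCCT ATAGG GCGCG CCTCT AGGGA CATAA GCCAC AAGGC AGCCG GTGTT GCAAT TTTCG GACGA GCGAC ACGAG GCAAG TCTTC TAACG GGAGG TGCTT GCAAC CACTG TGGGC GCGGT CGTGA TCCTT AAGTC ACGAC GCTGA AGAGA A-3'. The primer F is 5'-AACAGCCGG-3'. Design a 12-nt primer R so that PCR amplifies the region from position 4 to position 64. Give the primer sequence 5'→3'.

The product's 3' end on the top strand is position 64.
The reverse primer anneals to the top strand over positions 53–64, i.e. to TGGAAGATTTCC.
Its sequence written 5'→3' is the reverse complement: GGAAATCTTCCA.

5'-GGAAATCTTCCA-3'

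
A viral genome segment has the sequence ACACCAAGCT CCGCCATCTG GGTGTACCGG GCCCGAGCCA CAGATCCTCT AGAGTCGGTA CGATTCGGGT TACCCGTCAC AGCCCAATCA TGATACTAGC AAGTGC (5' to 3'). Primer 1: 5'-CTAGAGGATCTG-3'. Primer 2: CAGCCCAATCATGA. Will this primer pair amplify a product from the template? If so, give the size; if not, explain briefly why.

No product — the primers' 3' ends point away from each other.

Primer 1 (CTAGAGGATCTG) has reverse complement CAGATCCTCTAG, which matches the top strand at positions 41–52; primer 1 anneals to the top strand there with its 3' end pointing upstream toward position 41.
Primer 2 (CAGCCCAATCATGA) matches the top strand directly at positions 80–93; it anneals to the bottom strand with its 3' end pointing downstream toward position 93.
The 3' ends diverge (primer 1 extends toward position 1, primer 2 toward position 106), so the primers never converge on a shared product.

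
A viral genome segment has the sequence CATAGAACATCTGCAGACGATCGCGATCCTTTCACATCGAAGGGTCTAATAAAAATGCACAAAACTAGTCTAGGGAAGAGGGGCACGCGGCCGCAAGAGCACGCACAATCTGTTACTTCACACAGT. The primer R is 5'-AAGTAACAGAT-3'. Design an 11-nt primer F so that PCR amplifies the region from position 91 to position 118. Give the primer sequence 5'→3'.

The reverse primer's reverse complement ATCTGTTACTT matches the template at positions 108–118; the product starts at position 91.
The forward primer is identical to the top strand over positions 91–101: CCGCAAGAGCA.

5'-CCGCAAGAGCA-3'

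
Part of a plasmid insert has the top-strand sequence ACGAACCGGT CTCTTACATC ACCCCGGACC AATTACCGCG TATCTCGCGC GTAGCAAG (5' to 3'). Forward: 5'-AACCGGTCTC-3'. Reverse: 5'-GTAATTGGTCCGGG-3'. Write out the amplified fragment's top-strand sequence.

Scanning the template, AACCGGTCTC occurs at positions 4–13; this primer anneals to the bottom strand there with its 3' end pointing downstream.
Taking the reverse complement of GTAATTGGTCCGGG gives CCCGGACCAATTAC, found at positions 23–36 on the template; the primer anneals here to the top strand with its 3' end pointing upstream.
The product is the template from position 4 through 36 (33 bp).

5'-AACCGGTCTCTTACATCACCCCGGACCAATTAC-3'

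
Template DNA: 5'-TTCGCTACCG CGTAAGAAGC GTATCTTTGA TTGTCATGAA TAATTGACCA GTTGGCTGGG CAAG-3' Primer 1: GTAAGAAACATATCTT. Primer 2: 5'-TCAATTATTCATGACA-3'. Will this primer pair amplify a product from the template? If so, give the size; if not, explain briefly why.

No product — primer 1 has no binding site in the template.

Primer 1 (GTAAGAAACATATCTT) does not match the top strand, and its reverse complement AAGATATGTTTCTTAC does not match either.
With no annealing site for primer 1, no amplification occurs.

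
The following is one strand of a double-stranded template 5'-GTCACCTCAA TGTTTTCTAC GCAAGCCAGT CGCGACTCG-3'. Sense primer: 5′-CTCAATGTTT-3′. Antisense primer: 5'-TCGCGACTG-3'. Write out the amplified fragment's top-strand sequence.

Scanning the template, CTCAATGTTT occurs at positions 6–15; this primer anneals to the bottom strand there with its 3' end pointing downstream.
Taking the reverse complement of TCGCGACTG gives CAGTCGCGA, found at positions 27–35 on the template; the primer anneals here to the top strand with its 3' end pointing upstream.
The product is the template from position 6 through 35 (30 bp).

5'-CTCAATGTTTTCTACGCAAGCCAGTCGCGA-3'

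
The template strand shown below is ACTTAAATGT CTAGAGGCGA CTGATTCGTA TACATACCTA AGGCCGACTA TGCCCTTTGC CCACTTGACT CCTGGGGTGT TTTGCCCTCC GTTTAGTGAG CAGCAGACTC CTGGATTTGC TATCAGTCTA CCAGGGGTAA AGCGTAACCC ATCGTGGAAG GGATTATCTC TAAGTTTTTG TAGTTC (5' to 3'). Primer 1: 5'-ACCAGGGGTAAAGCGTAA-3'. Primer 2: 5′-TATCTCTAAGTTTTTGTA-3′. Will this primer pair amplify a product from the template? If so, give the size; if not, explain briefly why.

Primer 1 (ACCAGGGGTAAAGCGTAA) matches the top strand at positions 130–147 (3' end points downstream).
Primer 2 (TATCTCTAAGTTTTTGTA) also matches the top strand directly, at positions 165–182 — its reverse complement TACAAAAACTTAGAGATA is not present.
Both primers anneal to the bottom strand with 3' ends pointing the same way, so neither can prime synthesis back toward the other.

No product — both primers anneal to the same strand and extend in the same direction.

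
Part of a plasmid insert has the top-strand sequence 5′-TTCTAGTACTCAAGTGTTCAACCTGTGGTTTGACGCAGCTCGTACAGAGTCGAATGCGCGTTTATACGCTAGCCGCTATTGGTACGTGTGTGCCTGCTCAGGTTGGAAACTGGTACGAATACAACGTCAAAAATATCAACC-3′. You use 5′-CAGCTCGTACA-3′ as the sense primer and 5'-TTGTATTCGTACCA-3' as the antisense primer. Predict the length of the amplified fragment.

89 bp

The forward primer matches the template at positions 36–46.
Reverse complement of the reverse primer: TGGTACGAATACAA. This occurs on the top strand at positions 111–124.
The product runs from position 36 to position 124, so its length is 124 − 36 + 1 = 89 bp.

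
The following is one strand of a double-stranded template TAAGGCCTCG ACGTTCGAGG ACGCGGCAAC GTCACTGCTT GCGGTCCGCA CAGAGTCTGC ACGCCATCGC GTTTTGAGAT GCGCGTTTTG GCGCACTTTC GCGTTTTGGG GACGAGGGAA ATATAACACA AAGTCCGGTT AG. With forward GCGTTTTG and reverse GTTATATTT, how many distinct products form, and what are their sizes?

Three products: 59 bp, 45 bp, 27 bp

The forward primer GCGTTTTG matches the top strand at positions 69–76, 83–90, 101–108.
The reverse primer's reverse complement is AAATATAAC, matching at positions 119–127.
Each forward site pairs with the reverse site to give a product ending at position 127: sizes 59, 45, 27 bp.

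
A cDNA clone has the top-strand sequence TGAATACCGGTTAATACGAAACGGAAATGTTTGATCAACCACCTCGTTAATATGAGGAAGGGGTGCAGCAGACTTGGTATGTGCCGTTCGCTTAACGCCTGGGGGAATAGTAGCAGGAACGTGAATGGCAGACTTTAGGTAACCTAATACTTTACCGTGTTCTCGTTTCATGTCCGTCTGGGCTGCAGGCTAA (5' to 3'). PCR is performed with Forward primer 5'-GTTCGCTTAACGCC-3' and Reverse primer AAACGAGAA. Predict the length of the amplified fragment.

Scanning the template, GTTCGCTTAACGCC occurs at positions 86–99; this primer anneals to the bottom strand there with its 3' end pointing downstream.
Taking the reverse complement of AAACGAGAA gives TTCTCGTTT, found at positions 160–168 on the template; the primer anneals here to the top strand with its 3' end pointing upstream.
Amplicon spans positions 86–168: 83 bp.

83 bp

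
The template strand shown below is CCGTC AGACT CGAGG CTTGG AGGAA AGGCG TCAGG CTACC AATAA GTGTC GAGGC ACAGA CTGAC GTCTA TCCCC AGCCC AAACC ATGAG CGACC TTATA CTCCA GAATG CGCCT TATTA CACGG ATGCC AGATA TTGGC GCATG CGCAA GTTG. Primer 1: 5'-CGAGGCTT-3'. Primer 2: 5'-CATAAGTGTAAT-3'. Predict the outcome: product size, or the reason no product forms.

No product — primer 2 has no binding site in the template.

Primer 2 (CATAAGTGTAAT) does not match the top strand, and its reverse complement ATTACACTTATG does not match either.
With no annealing site for primer 2, no amplification occurs.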